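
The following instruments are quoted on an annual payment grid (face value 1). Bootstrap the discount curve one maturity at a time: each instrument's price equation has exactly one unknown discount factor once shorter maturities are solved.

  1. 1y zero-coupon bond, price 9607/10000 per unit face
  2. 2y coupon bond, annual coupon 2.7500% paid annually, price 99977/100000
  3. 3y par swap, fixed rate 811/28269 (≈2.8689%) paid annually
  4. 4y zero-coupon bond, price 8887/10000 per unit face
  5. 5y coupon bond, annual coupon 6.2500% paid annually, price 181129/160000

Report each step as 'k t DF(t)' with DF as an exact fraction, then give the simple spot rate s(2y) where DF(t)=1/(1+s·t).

1 1 9607/10000
2 2 9473/10000
3 3 9189/10000
4 4 8887/10000
5 5 8469/10000
s(2y) = (1/(9473/10000) − 1)/(2) = 527/18946 ≈ 2.7816%

step 1 [1y] zero: DF = P = 9607/10000 ≈ 0.960700
step 2 [2y] bond c/1=11/400: DF=(99977/100000 − 11/400·(0.960700))/(1+11/400) = 9473/10000 ≈ 0.947300
step 3 [3y] swap r/1=811/28269: DF=(1 − 811/28269·(0.960700+0.947300))/(1+811/28269) = 9189/10000 ≈ 0.918900
step 4 [4y] zero: DF = P = 8887/10000 ≈ 0.888700
step 5 [5y] bond c/1=1/16: DF=(181129/160000 − 1/16·(0.960700+0.947300+0.918900+0.888700))/(1+1/16) = 8469/10000 ≈ 0.846900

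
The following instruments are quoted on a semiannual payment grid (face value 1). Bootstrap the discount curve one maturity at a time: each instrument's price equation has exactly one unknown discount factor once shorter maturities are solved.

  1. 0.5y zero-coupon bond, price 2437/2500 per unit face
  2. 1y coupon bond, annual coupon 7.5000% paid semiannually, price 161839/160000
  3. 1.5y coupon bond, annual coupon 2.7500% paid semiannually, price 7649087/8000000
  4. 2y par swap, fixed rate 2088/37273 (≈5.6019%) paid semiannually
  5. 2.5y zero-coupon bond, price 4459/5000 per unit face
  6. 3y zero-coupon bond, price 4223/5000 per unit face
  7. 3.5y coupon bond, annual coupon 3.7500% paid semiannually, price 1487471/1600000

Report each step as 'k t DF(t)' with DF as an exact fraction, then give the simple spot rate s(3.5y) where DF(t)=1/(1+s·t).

1 1/2 2437/2500
2 1 9397/10000
3 3/2 2293/2500
4 2 2239/2500
5 5/2 4459/5000
6 3 4223/5000
7 7/2 203/250
s(3.5y) = (1/(203/250) − 1)/(7/2) = 94/1421 ≈ 6.6151%

step 1 [0.5y] zero: DF = P = 2437/2500 ≈ 0.974800
step 2 [1y] bond c/2=3/80: DF=(161839/160000 − 3/80·(0.974800))/(1+3/80) = 9397/10000 ≈ 0.939700
step 3 [1.5y] bond c/2=11/800: DF=(7649087/8000000 − 11/800·(0.974800+0.939700))/(1+11/800) = 2293/2500 ≈ 0.917200
step 4 [2y] swap r/2=1044/37273: DF=(1 − 1044/37273·(0.974800+0.939700+0.917200))/(1+1044/37273) = 2239/2500 ≈ 0.895600
step 5 [2.5y] zero: DF = P = 4459/5000 ≈ 0.891800
step 6 [3y] zero: DF = P = 4223/5000 ≈ 0.844600
step 7 [3.5y] bond c/2=3/160: DF=(1487471/1600000 − 3/160·(0.974800+0.939700+0.917200+0.895600+0.891800+0.844600))/(1+3/160) = 203/250 ≈ 0.812000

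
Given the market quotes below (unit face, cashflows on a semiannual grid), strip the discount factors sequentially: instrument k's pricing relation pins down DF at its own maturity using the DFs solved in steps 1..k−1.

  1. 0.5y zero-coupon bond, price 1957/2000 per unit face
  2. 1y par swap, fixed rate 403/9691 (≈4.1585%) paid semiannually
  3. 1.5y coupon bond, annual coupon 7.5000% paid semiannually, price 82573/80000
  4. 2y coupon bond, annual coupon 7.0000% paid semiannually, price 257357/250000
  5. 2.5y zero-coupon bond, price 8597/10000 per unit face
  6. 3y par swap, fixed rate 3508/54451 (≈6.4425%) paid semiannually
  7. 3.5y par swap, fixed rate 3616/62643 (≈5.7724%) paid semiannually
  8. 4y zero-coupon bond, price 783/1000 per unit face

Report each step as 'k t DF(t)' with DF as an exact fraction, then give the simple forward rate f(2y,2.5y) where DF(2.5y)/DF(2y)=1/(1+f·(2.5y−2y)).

1 1/2 1957/2000
2 1 9597/10000
3 3/2 578/625
4 2 4489/5000
5 5/2 8597/10000
6 3 4123/5000
7 7/2 512/625
8 4 783/1000
f(2y,2.5y) = ((4489/5000)/(8597/10000) − 1)/(1/2) = 762/8597 ≈ 8.8636%

step 1 [0.5y] zero: DF = P = 1957/2000 ≈ 0.978500
step 2 [1y] swap r/2=403/19382: DF=(1 − 403/19382·(0.978500))/(1+403/19382) = 9597/10000 ≈ 0.959700
step 3 [1.5y] bond c/2=3/80: DF=(82573/80000 − 3/80·(0.978500+0.959700))/(1+3/80) = 578/625 ≈ 0.924800
step 4 [2y] bond c/2=7/200: DF=(257357/250000 − 7/200·(0.978500+0.959700+0.924800))/(1+7/200) = 4489/5000 ≈ 0.897800
step 5 [2.5y] zero: DF = P = 8597/10000 ≈ 0.859700
step 6 [3y] swap r/2=1754/54451: DF=(1 − 1754/54451·(0.978500+0.959700+0.924800+0.897800+0.859700))/(1+1754/54451) = 4123/5000 ≈ 0.824600
step 7 [3.5y] swap r/2=1808/62643: DF=(1 − 1808/62643·(0.978500+0.959700+0.924800+0.897800+0.859700+0.824600))/(1+1808/62643) = 512/625 ≈ 0.819200
step 8 [4y] zero: DF = P = 783/1000 ≈ 0.783000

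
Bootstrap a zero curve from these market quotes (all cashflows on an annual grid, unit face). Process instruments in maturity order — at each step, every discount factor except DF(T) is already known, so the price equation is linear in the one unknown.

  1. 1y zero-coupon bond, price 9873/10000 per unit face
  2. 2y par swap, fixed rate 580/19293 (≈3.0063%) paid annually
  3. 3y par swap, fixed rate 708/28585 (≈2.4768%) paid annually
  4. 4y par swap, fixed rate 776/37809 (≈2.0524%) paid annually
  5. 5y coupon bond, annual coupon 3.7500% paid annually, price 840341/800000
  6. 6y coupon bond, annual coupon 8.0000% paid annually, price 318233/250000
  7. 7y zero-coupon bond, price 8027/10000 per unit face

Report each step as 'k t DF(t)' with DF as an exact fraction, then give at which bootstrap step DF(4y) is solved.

step 1 [1y] zero: DF = P = 9873/10000 ≈ 0.987300
step 2 [2y] swap r/1=580/19293: DF=(1 − 580/19293·(0.987300))/(1+580/19293) = 471/500 ≈ 0.942000
step 3 [3y] swap r/1=708/28585: DF=(1 − 708/28585·(0.987300+0.942000))/(1+708/28585) = 2323/2500 ≈ 0.929200
step 4 [4y] swap r/1=776/37809: DF=(1 − 776/37809·(0.987300+0.942000+0.929200))/(1+776/37809) = 1153/1250 ≈ 0.922400
step 5 [5y] bond c/1=3/80: DF=(840341/800000 − 3/80·(0.987300+0.942000+0.929200+0.922400))/(1+3/80) = 4379/5000 ≈ 0.875800
step 6 [6y] bond c/1=2/25: DF=(318233/250000 − 2/25·(0.987300+0.942000+0.929200+0.922400+0.875800))/(1+2/25) = 8337/10000 ≈ 0.833700
step 7 [7y] zero: DF = P = 8027/10000 ≈ 0.802700

1 1 9873/10000
2 2 471/500
3 3 2323/2500
4 4 1153/1250
5 5 4379/5000
6 6 8337/10000
7 7 8027/10000
DF(4y) is solved at step 4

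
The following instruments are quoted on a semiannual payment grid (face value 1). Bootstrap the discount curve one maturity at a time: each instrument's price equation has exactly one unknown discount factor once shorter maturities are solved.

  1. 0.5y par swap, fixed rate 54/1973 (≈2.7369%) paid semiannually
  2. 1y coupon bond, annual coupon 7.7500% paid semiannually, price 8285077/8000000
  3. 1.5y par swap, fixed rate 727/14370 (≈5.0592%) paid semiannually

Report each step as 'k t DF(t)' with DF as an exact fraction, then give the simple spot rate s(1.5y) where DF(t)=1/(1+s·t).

1 1/2 1973/2000
2 1 4801/5000
3 3/2 9273/10000
s(1.5y) = (1/(9273/10000) − 1)/(3/2) = 1454/27819 ≈ 5.2266%

step 1 [0.5y] swap r/2=27/1973: DF=(1 − 27/1973·(0))/(1+27/1973) = 1973/2000 ≈ 0.986500
step 2 [1y] bond c/2=31/800: DF=(8285077/8000000 − 31/800·(0.986500))/(1+31/800) = 4801/5000 ≈ 0.960200
step 3 [1.5y] swap r/2=727/28740: DF=(1 − 727/28740·(0.986500+0.960200))/(1+727/28740) = 9273/10000 ≈ 0.927300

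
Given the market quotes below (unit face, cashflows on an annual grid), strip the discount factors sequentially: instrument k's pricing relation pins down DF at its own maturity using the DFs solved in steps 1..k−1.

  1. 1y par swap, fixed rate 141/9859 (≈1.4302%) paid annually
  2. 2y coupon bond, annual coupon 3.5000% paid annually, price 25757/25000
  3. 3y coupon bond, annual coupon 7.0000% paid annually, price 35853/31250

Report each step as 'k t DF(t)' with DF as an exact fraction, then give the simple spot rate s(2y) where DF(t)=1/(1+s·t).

1 1 9859/10000
2 2 9621/10000
3 3 1181/1250
s(2y) = (1/(9621/10000) − 1)/(2) = 379/19242 ≈ 1.9696%

step 1 [1y] swap r/1=141/9859: DF=(1 − 141/9859·(0))/(1+141/9859) = 9859/10000 ≈ 0.985900
step 2 [2y] bond c/1=7/200: DF=(25757/25000 − 7/200·(0.985900))/(1+7/200) = 9621/10000 ≈ 0.962100
step 3 [3y] bond c/1=7/100: DF=(35853/31250 − 7/100·(0.985900+0.962100))/(1+7/100) = 1181/1250 ≈ 0.944800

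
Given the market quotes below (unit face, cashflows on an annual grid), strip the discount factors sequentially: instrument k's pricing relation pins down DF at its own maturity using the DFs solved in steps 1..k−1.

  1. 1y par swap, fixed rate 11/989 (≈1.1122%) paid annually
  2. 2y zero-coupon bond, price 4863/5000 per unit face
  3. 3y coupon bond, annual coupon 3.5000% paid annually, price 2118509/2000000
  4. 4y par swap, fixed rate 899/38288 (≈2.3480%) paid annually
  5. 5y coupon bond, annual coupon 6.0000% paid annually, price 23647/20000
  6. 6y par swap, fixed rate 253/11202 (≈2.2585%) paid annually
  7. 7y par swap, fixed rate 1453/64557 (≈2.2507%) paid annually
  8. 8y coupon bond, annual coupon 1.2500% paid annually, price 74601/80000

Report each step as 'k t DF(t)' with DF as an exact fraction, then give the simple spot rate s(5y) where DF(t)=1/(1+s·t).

step 1 [1y] swap r/1=11/989: DF=(1 − 11/989·(0))/(1+11/989) = 989/1000 ≈ 0.989000
step 2 [2y] zero: DF = P = 4863/5000 ≈ 0.972600
step 3 [3y] bond c/1=7/200: DF=(2118509/2000000 − 7/200·(0.989000+0.972600))/(1+7/200) = 9571/10000 ≈ 0.957100
step 4 [4y] swap r/1=899/38288: DF=(1 − 899/38288·(0.989000+0.972600+0.957100))/(1+899/38288) = 9101/10000 ≈ 0.910100
step 5 [5y] bond c/1=3/50: DF=(23647/20000 − 3/50·(0.989000+0.972600+0.957100+0.910100))/(1+3/50) = 8987/10000 ≈ 0.898700
step 6 [6y] swap r/1=253/11202: DF=(1 − 253/11202·(0.989000+0.972600+0.957100+0.910100+0.898700))/(1+253/11202) = 1747/2000 ≈ 0.873500
step 7 [7y] swap r/1=1453/64557: DF=(1 − 1453/64557·(0.989000+0.972600+0.957100+0.910100+0.898700+0.873500))/(1+1453/64557) = 8547/10000 ≈ 0.854700
step 8 [8y] bond c/1=1/80: DF=(74601/80000 − 1/80·(0.989000+0.972600+0.957100+0.910100+0.898700+0.873500+0.854700))/(1+1/80) = 8413/10000 ≈ 0.841300

1 1 989/1000
2 2 4863/5000
3 3 9571/10000
4 4 9101/10000
5 5 8987/10000
6 6 1747/2000
7 7 8547/10000
8 8 8413/10000
s(5y) = (1/(8987/10000) − 1)/(5) = 1013/44935 ≈ 2.2544%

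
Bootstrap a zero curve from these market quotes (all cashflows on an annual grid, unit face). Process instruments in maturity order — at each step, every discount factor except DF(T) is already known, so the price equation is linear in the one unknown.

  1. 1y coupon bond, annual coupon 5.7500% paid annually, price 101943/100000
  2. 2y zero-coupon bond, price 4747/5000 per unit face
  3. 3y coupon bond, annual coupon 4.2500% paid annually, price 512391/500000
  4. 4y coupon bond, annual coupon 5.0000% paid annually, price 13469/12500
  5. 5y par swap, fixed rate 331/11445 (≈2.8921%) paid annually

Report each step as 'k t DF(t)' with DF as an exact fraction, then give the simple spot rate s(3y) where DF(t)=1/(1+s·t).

1 1 241/250
2 2 4747/5000
3 3 181/200
4 4 223/250
5 5 2169/2500
s(3y) = (1/(181/200) − 1)/(3) = 19/543 ≈ 3.4991%

step 1 [1y] bond c/1=23/400: DF=(101943/100000 − 23/400·(0))/(1+23/400) = 241/250 ≈ 0.964000
step 2 [2y] zero: DF = P = 4747/5000 ≈ 0.949400
step 3 [3y] bond c/1=17/400: DF=(512391/500000 − 17/400·(0.964000+0.949400))/(1+17/400) = 181/200 ≈ 0.905000
step 4 [4y] bond c/1=1/20: DF=(13469/12500 − 1/20·(0.964000+0.949400+0.905000))/(1+1/20) = 223/250 ≈ 0.892000
step 5 [5y] swap r/1=331/11445: DF=(1 − 331/11445·(0.964000+0.949400+0.905000+0.892000))/(1+331/11445) = 2169/2500 ≈ 0.867600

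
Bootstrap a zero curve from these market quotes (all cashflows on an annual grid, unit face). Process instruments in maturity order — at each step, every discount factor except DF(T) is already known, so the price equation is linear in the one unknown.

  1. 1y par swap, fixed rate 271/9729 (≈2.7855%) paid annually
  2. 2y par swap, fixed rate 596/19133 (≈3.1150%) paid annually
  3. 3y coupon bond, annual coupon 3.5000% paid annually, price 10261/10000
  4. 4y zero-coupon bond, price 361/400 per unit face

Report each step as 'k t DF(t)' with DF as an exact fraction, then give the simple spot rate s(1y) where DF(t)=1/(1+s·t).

step 1 [1y] swap r/1=271/9729: DF=(1 − 271/9729·(0))/(1+271/9729) = 9729/10000 ≈ 0.972900
step 2 [2y] swap r/1=596/19133: DF=(1 − 596/19133·(0.972900))/(1+596/19133) = 2351/2500 ≈ 0.940400
step 3 [3y] bond c/1=7/200: DF=(10261/10000 − 7/200·(0.972900+0.940400))/(1+7/200) = 9267/10000 ≈ 0.926700
step 4 [4y] zero: DF = P = 361/400 ≈ 0.902500

1 1 9729/10000
2 2 2351/2500
3 3 9267/10000
4 4 361/400
s(1y) = (1/(9729/10000) − 1)/(1) = 271/9729 ≈ 2.7855%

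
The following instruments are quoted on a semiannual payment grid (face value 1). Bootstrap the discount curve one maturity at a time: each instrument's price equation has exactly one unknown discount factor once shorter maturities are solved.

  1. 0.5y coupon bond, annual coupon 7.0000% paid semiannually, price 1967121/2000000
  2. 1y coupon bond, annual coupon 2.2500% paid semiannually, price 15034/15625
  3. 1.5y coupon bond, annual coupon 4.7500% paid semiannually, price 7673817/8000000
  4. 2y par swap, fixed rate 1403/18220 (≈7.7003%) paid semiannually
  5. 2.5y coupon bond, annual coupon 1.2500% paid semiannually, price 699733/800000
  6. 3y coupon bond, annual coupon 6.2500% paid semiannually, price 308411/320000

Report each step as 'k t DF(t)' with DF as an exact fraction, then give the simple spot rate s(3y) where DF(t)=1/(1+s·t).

step 1 [0.5y] bond c/2=7/200: DF=(1967121/2000000 − 7/200·(0))/(1+7/200) = 9503/10000 ≈ 0.950300
step 2 [1y] bond c/2=9/800: DF=(15034/15625 − 9/800·(0.950300))/(1+9/800) = 9409/10000 ≈ 0.940900
step 3 [1.5y] bond c/2=19/800: DF=(7673817/8000000 − 19/800·(0.950300+0.940900))/(1+19/800) = 8931/10000 ≈ 0.893100
step 4 [2y] swap r/2=1403/36440: DF=(1 − 1403/36440·(0.950300+0.940900+0.893100))/(1+1403/36440) = 8597/10000 ≈ 0.859700
step 5 [2.5y] bond c/2=1/160: DF=(699733/800000 − 1/160·(0.950300+0.940900+0.893100+0.859700))/(1+1/160) = 4233/5000 ≈ 0.846600
step 6 [3y] bond c/2=1/32: DF=(308411/320000 − 1/32·(0.950300+0.940900+0.893100+0.859700+0.846600))/(1+1/32) = 1597/2000 ≈ 0.798500

1 1/2 9503/10000
2 1 9409/10000
3 3/2 8931/10000
4 2 8597/10000
5 5/2 4233/5000
6 3 1597/2000
s(3y) = (1/(1597/2000) − 1)/(3) = 403/4791 ≈ 8.4116%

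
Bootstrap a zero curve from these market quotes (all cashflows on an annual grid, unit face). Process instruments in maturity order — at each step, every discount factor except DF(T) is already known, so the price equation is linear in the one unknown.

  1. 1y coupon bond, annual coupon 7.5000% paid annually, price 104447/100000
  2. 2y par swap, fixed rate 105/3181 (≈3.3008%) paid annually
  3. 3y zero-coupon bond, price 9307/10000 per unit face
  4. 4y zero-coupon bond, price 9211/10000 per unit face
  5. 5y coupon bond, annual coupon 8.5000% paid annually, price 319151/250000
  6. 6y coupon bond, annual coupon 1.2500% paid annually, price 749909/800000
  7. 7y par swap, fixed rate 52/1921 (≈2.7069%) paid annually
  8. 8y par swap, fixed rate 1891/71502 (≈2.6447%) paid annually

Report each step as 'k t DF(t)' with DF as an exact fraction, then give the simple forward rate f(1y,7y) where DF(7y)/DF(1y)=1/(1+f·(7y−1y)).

1 1 2429/2500
2 2 937/1000
3 3 9307/10000
4 4 9211/10000
5 5 441/500
6 6 1737/2000
7 7 2071/2500
8 8 8109/10000
f(1y,7y) = ((2429/2500)/(2071/2500) − 1)/(6) = 179/6213 ≈ 2.8811%

step 1 [1y] bond c/1=3/40: DF=(104447/100000 − 3/40·(0))/(1+3/40) = 2429/2500 ≈ 0.971600
step 2 [2y] swap r/1=105/3181: DF=(1 − 105/3181·(0.971600))/(1+105/3181) = 937/1000 ≈ 0.937000
step 3 [3y] zero: DF = P = 9307/10000 ≈ 0.930700
step 4 [4y] zero: DF = P = 9211/10000 ≈ 0.921100
step 5 [5y] bond c/1=17/200: DF=(319151/250000 − 17/200·(0.971600+0.937000+0.930700+0.921100))/(1+17/200) = 441/500 ≈ 0.882000
step 6 [6y] bond c/1=1/80: DF=(749909/800000 − 1/80·(0.971600+0.937000+0.930700+0.921100+0.882000))/(1+1/80) = 1737/2000 ≈ 0.868500
step 7 [7y] swap r/1=52/1921: DF=(1 − 52/1921·(0.971600+0.937000+0.930700+0.921100+0.882000+0.868500))/(1+52/1921) = 2071/2500 ≈ 0.828400
step 8 [8y] swap r/1=1891/71502: DF=(1 − 1891/71502·(0.971600+0.937000+0.930700+0.921100+0.882000+0.868500+0.828400))/(1+1891/71502) = 8109/10000 ≈ 0.810900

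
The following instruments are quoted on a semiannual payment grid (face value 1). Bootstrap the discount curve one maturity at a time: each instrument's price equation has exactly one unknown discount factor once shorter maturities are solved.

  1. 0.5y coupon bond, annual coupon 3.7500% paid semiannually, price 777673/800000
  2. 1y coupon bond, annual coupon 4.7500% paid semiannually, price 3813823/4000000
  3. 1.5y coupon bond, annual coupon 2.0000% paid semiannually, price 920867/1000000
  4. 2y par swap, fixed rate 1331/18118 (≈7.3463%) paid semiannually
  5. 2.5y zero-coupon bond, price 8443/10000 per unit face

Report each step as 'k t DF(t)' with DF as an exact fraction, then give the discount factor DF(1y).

step 1 [0.5y] bond c/2=3/160: DF=(777673/800000 − 3/160·(0))/(1+3/160) = 4771/5000 ≈ 0.954200
step 2 [1y] bond c/2=19/800: DF=(3813823/4000000 − 19/800·(0.954200))/(1+19/800) = 2273/2500 ≈ 0.909200
step 3 [1.5y] bond c/2=1/100: DF=(920867/1000000 − 1/100·(0.954200+0.909200))/(1+1/100) = 8933/10000 ≈ 0.893300
step 4 [2y] swap r/2=1331/36236: DF=(1 − 1331/36236·(0.954200+0.909200+0.893300))/(1+1331/36236) = 8669/10000 ≈ 0.866900
step 5 [2.5y] zero: DF = P = 8443/10000 ≈ 0.844300

1 1/2 4771/5000
2 1 2273/2500
3 3/2 8933/10000
4 2 8669/10000
5 5/2 8443/10000
DF(1y) = 2273/2500 ≈ 0.909200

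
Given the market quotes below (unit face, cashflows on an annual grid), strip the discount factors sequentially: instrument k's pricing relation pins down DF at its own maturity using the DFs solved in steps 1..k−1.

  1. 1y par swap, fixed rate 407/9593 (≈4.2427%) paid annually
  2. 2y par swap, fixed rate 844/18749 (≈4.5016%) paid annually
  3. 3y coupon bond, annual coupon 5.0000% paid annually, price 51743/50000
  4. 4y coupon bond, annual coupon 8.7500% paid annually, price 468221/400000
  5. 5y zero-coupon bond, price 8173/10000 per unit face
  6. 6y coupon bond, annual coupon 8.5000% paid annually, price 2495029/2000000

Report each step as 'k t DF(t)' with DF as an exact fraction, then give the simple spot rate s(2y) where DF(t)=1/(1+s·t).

step 1 [1y] swap r/1=407/9593: DF=(1 − 407/9593·(0))/(1+407/9593) = 9593/10000 ≈ 0.959300
step 2 [2y] swap r/1=844/18749: DF=(1 − 844/18749·(0.959300))/(1+844/18749) = 2289/2500 ≈ 0.915600
step 3 [3y] bond c/1=1/20: DF=(51743/50000 − 1/20·(0.959300+0.915600))/(1+1/20) = 8963/10000 ≈ 0.896300
step 4 [4y] bond c/1=7/80: DF=(468221/400000 − 7/80·(0.959300+0.915600+0.896300))/(1+7/80) = 4267/5000 ≈ 0.853400
step 5 [5y] zero: DF = P = 8173/10000 ≈ 0.817300
step 6 [6y] bond c/1=17/200: DF=(2495029/2000000 − 17/200·(0.959300+0.915600+0.896300+0.853400+0.817300))/(1+17/200) = 4009/5000 ≈ 0.801800

1 1 9593/10000
2 2 2289/2500
3 3 8963/10000
4 4 4267/5000
5 5 8173/10000
6 6 4009/5000
s(2y) = (1/(2289/2500) − 1)/(2) = 211/4578 ≈ 4.6090%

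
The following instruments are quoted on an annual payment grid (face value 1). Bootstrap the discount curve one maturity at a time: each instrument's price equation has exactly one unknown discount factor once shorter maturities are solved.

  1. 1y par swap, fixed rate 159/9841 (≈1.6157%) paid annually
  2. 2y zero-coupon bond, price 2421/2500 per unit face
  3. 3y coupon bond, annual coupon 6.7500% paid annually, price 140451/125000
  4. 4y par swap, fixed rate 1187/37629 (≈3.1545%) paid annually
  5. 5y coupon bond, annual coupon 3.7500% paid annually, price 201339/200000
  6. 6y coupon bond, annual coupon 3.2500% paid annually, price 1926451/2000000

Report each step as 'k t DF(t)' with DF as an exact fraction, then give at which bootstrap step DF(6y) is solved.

1 1 9841/10000
2 2 2421/2500
3 3 9291/10000
4 4 8813/10000
5 5 8343/10000
6 6 3941/5000
DF(6y) is solved at step 6

step 1 [1y] swap r/1=159/9841: DF=(1 − 159/9841·(0))/(1+159/9841) = 9841/10000 ≈ 0.984100
step 2 [2y] zero: DF = P = 2421/2500 ≈ 0.968400
step 3 [3y] bond c/1=27/400: DF=(140451/125000 − 27/400·(0.984100+0.968400))/(1+27/400) = 9291/10000 ≈ 0.929100
step 4 [4y] swap r/1=1187/37629: DF=(1 − 1187/37629·(0.984100+0.968400+0.929100))/(1+1187/37629) = 8813/10000 ≈ 0.881300
step 5 [5y] bond c/1=3/80: DF=(201339/200000 − 3/80·(0.984100+0.968400+0.929100+0.881300))/(1+3/80) = 8343/10000 ≈ 0.834300
step 6 [6y] bond c/1=13/400: DF=(1926451/2000000 − 13/400·(0.984100+0.968400+0.929100+0.881300+0.834300))/(1+13/400) = 3941/5000 ≈ 0.788200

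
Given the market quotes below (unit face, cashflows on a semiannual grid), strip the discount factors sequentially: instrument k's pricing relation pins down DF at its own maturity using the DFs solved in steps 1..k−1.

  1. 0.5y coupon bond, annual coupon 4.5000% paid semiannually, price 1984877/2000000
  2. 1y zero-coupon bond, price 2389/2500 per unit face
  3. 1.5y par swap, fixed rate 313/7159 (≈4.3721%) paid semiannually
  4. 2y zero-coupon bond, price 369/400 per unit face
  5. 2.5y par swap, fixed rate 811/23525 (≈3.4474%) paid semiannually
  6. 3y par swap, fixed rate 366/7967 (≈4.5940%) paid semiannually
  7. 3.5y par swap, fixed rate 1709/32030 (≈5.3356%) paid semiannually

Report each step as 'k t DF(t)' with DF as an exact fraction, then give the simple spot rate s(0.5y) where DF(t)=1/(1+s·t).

1 1/2 4853/5000
2 1 2389/2500
3 3/2 4687/5000
4 2 369/400
5 5/2 9189/10000
6 3 8719/10000
7 7/2 8291/10000
s(0.5y) = (1/(4853/5000) − 1)/(1/2) = 294/4853 ≈ 6.0581%

step 1 [0.5y] bond c/2=9/400: DF=(1984877/2000000 − 9/400·(0))/(1+9/400) = 4853/5000 ≈ 0.970600
step 2 [1y] zero: DF = P = 2389/2500 ≈ 0.955600
step 3 [1.5y] swap r/2=313/14318: DF=(1 − 313/14318·(0.970600+0.955600))/(1+313/14318) = 4687/5000 ≈ 0.937400
step 4 [2y] zero: DF = P = 369/400 ≈ 0.922500
step 5 [2.5y] swap r/2=811/47050: DF=(1 − 811/47050·(0.970600+0.955600+0.937400+0.922500))/(1+811/47050) = 9189/10000 ≈ 0.918900
step 6 [3y] swap r/2=183/7967: DF=(1 − 183/7967·(0.970600+0.955600+0.937400+0.922500+0.918900))/(1+183/7967) = 8719/10000 ≈ 0.871900
step 7 [3.5y] swap r/2=1709/64060: DF=(1 − 1709/64060·(0.970600+0.955600+0.937400+0.922500+0.918900+0.871900))/(1+1709/64060) = 8291/10000 ≈ 0.829100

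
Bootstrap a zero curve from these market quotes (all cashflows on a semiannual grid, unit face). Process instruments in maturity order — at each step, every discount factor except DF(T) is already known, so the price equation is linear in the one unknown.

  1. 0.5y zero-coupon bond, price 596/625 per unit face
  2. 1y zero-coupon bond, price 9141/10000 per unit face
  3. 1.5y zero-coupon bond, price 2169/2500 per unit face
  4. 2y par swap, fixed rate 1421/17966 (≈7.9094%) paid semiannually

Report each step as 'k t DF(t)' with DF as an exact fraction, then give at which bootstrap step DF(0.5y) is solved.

step 1 [0.5y] zero: DF = P = 596/625 ≈ 0.953600
step 2 [1y] zero: DF = P = 9141/10000 ≈ 0.914100
step 3 [1.5y] zero: DF = P = 2169/2500 ≈ 0.867600
step 4 [2y] swap r/2=1421/35932: DF=(1 − 1421/35932·(0.953600+0.914100+0.867600))/(1+1421/35932) = 8579/10000 ≈ 0.857900

1 1/2 596/625
2 1 9141/10000
3 3/2 2169/2500
4 2 8579/10000
DF(0.5y) is solved at step 1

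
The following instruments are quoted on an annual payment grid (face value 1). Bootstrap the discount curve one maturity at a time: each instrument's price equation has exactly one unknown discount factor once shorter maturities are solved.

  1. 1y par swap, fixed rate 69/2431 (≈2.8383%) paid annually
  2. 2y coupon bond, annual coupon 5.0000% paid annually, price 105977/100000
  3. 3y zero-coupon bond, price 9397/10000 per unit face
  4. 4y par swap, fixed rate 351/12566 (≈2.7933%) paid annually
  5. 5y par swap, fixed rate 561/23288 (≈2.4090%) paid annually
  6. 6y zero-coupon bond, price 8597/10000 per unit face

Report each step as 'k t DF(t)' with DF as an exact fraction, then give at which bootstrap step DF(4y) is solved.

1 1 2431/2500
2 2 963/1000
3 3 9397/10000
4 4 8947/10000
5 5 4439/5000
6 6 8597/10000
DF(4y) is solved at step 4

step 1 [1y] swap r/1=69/2431: DF=(1 − 69/2431·(0))/(1+69/2431) = 2431/2500 ≈ 0.972400
step 2 [2y] bond c/1=1/20: DF=(105977/100000 − 1/20·(0.972400))/(1+1/20) = 963/1000 ≈ 0.963000
step 3 [3y] zero: DF = P = 9397/10000 ≈ 0.939700
step 4 [4y] swap r/1=351/12566: DF=(1 − 351/12566·(0.972400+0.963000+0.939700))/(1+351/12566) = 8947/10000 ≈ 0.894700
step 5 [5y] swap r/1=561/23288: DF=(1 − 561/23288·(0.972400+0.963000+0.939700+0.894700))/(1+561/23288) = 4439/5000 ≈ 0.887800
step 6 [6y] zero: DF = P = 8597/10000 ≈ 0.859700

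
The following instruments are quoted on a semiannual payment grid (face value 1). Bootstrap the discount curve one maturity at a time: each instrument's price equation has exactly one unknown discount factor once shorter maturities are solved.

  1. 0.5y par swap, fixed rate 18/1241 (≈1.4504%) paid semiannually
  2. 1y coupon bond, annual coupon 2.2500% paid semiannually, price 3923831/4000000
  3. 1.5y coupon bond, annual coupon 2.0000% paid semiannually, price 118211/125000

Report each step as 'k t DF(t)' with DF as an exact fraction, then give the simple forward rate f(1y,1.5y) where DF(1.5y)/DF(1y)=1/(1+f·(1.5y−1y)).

step 1 [0.5y] swap r/2=9/1241: DF=(1 − 9/1241·(0))/(1+9/1241) = 1241/1250 ≈ 0.992800
step 2 [1y] bond c/2=9/800: DF=(3923831/4000000 − 9/800·(0.992800))/(1+9/800) = 959/1000 ≈ 0.959000
step 3 [1.5y] bond c/2=1/100: DF=(118211/125000 − 1/100·(0.992800+0.959000))/(1+1/100) = 917/1000 ≈ 0.917000

1 1/2 1241/1250
2 1 959/1000
3 3/2 917/1000
f(1y,1.5y) = ((959/1000)/(917/1000) − 1)/(1/2) = 12/131 ≈ 9.1603%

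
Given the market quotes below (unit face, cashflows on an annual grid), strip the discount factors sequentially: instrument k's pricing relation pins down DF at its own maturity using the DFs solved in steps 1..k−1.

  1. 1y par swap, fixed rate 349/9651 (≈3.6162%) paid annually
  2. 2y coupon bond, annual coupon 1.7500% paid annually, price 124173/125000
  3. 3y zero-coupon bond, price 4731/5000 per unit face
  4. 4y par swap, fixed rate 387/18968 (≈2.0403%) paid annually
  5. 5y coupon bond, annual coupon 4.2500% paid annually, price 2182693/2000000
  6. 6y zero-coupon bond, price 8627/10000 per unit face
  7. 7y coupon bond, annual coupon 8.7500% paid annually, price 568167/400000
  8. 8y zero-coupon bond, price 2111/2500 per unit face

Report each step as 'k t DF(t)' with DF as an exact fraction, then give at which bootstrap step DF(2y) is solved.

step 1 [1y] swap r/1=349/9651: DF=(1 − 349/9651·(0))/(1+349/9651) = 9651/10000 ≈ 0.965100
step 2 [2y] bond c/1=7/400: DF=(124173/125000 − 7/400·(0.965100))/(1+7/400) = 9597/10000 ≈ 0.959700
step 3 [3y] zero: DF = P = 4731/5000 ≈ 0.946200
step 4 [4y] swap r/1=387/18968: DF=(1 − 387/18968·(0.965100+0.959700+0.946200))/(1+387/18968) = 4613/5000 ≈ 0.922600
step 5 [5y] bond c/1=17/400: DF=(2182693/2000000 − 17/400·(0.965100+0.959700+0.946200+0.922600))/(1+17/400) = 4461/5000 ≈ 0.892200
step 6 [6y] zero: DF = P = 8627/10000 ≈ 0.862700
step 7 [7y] bond c/1=7/80: DF=(568167/400000 − 7/80·(0.965100+0.959700+0.946200+0.922600+0.892200+0.862700))/(1+7/80) = 8597/10000 ≈ 0.859700
step 8 [8y] zero: DF = P = 2111/2500 ≈ 0.844400

1 1 9651/10000
2 2 9597/10000
3 3 4731/5000
4 4 4613/5000
5 5 4461/5000
6 6 8627/10000
7 7 8597/10000
8 8 2111/2500
DF(2y) is solved at step 2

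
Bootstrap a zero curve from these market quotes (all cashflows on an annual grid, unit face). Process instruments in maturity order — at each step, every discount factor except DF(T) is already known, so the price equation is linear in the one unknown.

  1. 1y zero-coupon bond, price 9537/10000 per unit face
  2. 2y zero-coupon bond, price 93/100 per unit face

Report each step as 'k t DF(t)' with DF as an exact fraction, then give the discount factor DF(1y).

step 1 [1y] zero: DF = P = 9537/10000 ≈ 0.953700
step 2 [2y] zero: DF = P = 93/100 ≈ 0.930000

1 1 9537/10000
2 2 93/100
DF(1y) = 9537/10000 ≈ 0.953700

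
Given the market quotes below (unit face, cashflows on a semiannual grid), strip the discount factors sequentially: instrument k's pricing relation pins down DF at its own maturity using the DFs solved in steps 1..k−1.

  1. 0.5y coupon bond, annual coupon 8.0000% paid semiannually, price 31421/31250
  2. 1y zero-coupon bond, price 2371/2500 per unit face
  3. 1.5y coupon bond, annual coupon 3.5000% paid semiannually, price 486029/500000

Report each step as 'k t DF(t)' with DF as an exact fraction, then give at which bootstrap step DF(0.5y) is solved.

step 1 [0.5y] bond c/2=1/25: DF=(31421/31250 − 1/25·(0))/(1+1/25) = 2417/2500 ≈ 0.966800
step 2 [1y] zero: DF = P = 2371/2500 ≈ 0.948400
step 3 [1.5y] bond c/2=7/400: DF=(486029/500000 − 7/400·(0.966800+0.948400))/(1+7/400) = 1153/1250 ≈ 0.922400

1 1/2 2417/2500
2 1 2371/2500
3 3/2 1153/1250
DF(0.5y) is solved at step 1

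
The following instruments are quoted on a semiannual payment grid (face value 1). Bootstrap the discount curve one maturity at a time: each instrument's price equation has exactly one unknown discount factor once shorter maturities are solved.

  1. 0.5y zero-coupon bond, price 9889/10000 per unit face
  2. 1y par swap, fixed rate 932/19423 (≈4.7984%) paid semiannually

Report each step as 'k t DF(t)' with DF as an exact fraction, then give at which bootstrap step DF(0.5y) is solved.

1 1/2 9889/10000
2 1 4767/5000
DF(0.5y) is solved at step 1

step 1 [0.5y] zero: DF = P = 9889/10000 ≈ 0.988900
step 2 [1y] swap r/2=466/19423: DF=(1 − 466/19423·(0.988900))/(1+466/19423) = 4767/5000 ≈ 0.953400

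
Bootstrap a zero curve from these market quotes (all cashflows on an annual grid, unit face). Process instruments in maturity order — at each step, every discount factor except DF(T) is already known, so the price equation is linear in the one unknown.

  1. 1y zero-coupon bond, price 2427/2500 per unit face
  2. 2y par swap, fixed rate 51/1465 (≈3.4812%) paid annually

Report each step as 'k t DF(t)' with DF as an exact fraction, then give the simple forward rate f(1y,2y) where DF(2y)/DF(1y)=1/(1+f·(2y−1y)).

step 1 [1y] zero: DF = P = 2427/2500 ≈ 0.970800
step 2 [2y] swap r/1=51/1465: DF=(1 − 51/1465·(0.970800))/(1+51/1465) = 9337/10000 ≈ 0.933700

1 1 2427/2500
2 2 9337/10000
f(1y,2y) = ((2427/2500)/(9337/10000) − 1)/(1) = 371/9337 ≈ 3.9734%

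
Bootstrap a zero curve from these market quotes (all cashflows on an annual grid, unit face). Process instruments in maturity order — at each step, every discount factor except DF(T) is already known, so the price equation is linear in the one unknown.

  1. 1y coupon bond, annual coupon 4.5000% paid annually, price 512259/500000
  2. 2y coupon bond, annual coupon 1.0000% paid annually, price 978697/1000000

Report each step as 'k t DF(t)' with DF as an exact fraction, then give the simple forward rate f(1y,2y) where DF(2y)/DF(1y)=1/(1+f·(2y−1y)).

step 1 [1y] bond c/1=9/200: DF=(512259/500000 − 9/200·(0))/(1+9/200) = 2451/2500 ≈ 0.980400
step 2 [2y] bond c/1=1/100: DF=(978697/1000000 − 1/100·(0.980400))/(1+1/100) = 9593/10000 ≈ 0.959300

1 1 2451/2500
2 2 9593/10000
f(1y,2y) = ((2451/2500)/(9593/10000) − 1)/(1) = 211/9593 ≈ 2.1995%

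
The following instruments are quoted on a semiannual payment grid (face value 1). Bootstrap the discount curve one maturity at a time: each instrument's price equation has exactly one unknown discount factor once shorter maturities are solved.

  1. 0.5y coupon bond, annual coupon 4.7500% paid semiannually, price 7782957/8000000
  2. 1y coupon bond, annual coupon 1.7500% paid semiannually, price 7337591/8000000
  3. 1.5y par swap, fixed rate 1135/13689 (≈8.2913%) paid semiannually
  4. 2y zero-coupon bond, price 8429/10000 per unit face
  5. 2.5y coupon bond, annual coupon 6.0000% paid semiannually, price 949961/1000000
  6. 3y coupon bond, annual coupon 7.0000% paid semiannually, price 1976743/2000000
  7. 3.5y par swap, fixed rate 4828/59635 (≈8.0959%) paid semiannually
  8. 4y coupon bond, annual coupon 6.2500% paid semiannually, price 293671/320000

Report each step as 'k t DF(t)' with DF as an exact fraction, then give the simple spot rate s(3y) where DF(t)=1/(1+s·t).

1 1/2 9503/10000
2 1 901/1000
3 3/2 1773/2000
4 2 8429/10000
5 5/2 409/500
6 3 4031/5000
7 7/2 3793/5000
8 4 1773/2500
s(3y) = (1/(4031/5000) − 1)/(3) = 323/4031 ≈ 8.0129%

step 1 [0.5y] bond c/2=19/800: DF=(7782957/8000000 − 19/800·(0))/(1+19/800) = 9503/10000 ≈ 0.950300
step 2 [1y] bond c/2=7/800: DF=(7337591/8000000 − 7/800·(0.950300))/(1+7/800) = 901/1000 ≈ 0.901000
step 3 [1.5y] swap r/2=1135/27378: DF=(1 − 1135/27378·(0.950300+0.901000))/(1+1135/27378) = 1773/2000 ≈ 0.886500
step 4 [2y] zero: DF = P = 8429/10000 ≈ 0.842900
step 5 [2.5y] bond c/2=3/100: DF=(949961/1000000 − 3/100·(0.950300+0.901000+0.886500+0.842900))/(1+3/100) = 409/500 ≈ 0.818000
step 6 [3y] bond c/2=7/200: DF=(1976743/2000000 − 7/200·(0.950300+0.901000+0.886500+0.842900+0.818000))/(1+7/200) = 4031/5000 ≈ 0.806200
step 7 [3.5y] swap r/2=2414/59635: DF=(1 − 2414/59635·(0.950300+0.901000+0.886500+0.842900+0.818000+0.806200))/(1+2414/59635) = 3793/5000 ≈ 0.758600
step 8 [4y] bond c/2=1/32: DF=(293671/320000 − 1/32·(0.950300+0.901000+0.886500+0.842900+0.818000+0.806200+0.758600))/(1+1/32) = 1773/2500 ≈ 0.709200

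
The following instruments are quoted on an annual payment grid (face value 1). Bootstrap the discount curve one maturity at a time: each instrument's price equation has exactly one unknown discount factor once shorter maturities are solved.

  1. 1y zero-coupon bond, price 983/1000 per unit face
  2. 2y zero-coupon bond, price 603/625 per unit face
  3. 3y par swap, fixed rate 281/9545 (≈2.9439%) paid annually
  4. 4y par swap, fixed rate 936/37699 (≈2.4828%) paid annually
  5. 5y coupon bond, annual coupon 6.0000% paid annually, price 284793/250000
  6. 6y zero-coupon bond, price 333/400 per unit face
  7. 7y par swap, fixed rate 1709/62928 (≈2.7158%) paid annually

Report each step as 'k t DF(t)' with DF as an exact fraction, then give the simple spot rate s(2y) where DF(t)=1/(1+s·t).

step 1 [1y] zero: DF = P = 983/1000 ≈ 0.983000
step 2 [2y] zero: DF = P = 603/625 ≈ 0.964800
step 3 [3y] swap r/1=281/9545: DF=(1 − 281/9545·(0.983000+0.964800))/(1+281/9545) = 9157/10000 ≈ 0.915700
step 4 [4y] swap r/1=936/37699: DF=(1 − 936/37699·(0.983000+0.964800+0.915700))/(1+936/37699) = 1133/1250 ≈ 0.906400
step 5 [5y] bond c/1=3/50: DF=(284793/250000 − 3/50·(0.983000+0.964800+0.915700+0.906400))/(1+3/50) = 8613/10000 ≈ 0.861300
step 6 [6y] zero: DF = P = 333/400 ≈ 0.832500
step 7 [7y] swap r/1=1709/62928: DF=(1 − 1709/62928·(0.983000+0.964800+0.915700+0.906400+0.861300+0.832500))/(1+1709/62928) = 8291/10000 ≈ 0.829100

1 1 983/1000
2 2 603/625
3 3 9157/10000
4 4 1133/1250
5 5 8613/10000
6 6 333/400
7 7 8291/10000
s(2y) = (1/(603/625) − 1)/(2) = 11/603 ≈ 1.8242%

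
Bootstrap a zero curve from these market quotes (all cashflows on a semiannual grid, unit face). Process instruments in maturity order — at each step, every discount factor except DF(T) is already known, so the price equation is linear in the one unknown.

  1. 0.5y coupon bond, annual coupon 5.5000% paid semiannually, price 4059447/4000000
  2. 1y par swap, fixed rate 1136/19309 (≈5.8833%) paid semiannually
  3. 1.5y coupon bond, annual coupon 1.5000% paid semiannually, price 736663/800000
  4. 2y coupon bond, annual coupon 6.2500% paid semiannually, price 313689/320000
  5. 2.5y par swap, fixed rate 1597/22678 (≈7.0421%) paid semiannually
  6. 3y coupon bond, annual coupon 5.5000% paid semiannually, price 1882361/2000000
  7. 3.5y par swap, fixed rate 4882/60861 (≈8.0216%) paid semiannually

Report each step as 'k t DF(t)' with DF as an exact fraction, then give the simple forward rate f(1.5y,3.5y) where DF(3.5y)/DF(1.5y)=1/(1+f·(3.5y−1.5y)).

step 1 [0.5y] bond c/2=11/400: DF=(4059447/4000000 − 11/400·(0))/(1+11/400) = 9877/10000 ≈ 0.987700
step 2 [1y] swap r/2=568/19309: DF=(1 − 568/19309·(0.987700))/(1+568/19309) = 1179/1250 ≈ 0.943200
step 3 [1.5y] bond c/2=3/400: DF=(736663/800000 − 3/400·(0.987700+0.943200))/(1+3/400) = 2249/2500 ≈ 0.899600
step 4 [2y] bond c/2=1/32: DF=(313689/320000 − 1/32·(0.987700+0.943200+0.899600))/(1+1/32) = 1081/1250 ≈ 0.864800
step 5 [2.5y] swap r/2=1597/45356: DF=(1 − 1597/45356·(0.987700+0.943200+0.899600+0.864800))/(1+1597/45356) = 8403/10000 ≈ 0.840300
step 6 [3y] bond c/2=11/400: DF=(1882361/2000000 − 11/400·(0.987700+0.943200+0.899600+0.864800+0.840300))/(1+11/400) = 3973/5000 ≈ 0.794600
step 7 [3.5y] swap r/2=2441/60861: DF=(1 − 2441/60861·(0.987700+0.943200+0.899600+0.864800+0.840300+0.794600))/(1+2441/60861) = 7559/10000 ≈ 0.755900

1 1/2 9877/10000
2 1 1179/1250
3 3/2 2249/2500
4 2 1081/1250
5 5/2 8403/10000
6 3 3973/5000
7 7/2 7559/10000
f(1.5y,3.5y) = ((2249/2500)/(7559/10000) − 1)/(2) = 1437/15118 ≈ 9.5052%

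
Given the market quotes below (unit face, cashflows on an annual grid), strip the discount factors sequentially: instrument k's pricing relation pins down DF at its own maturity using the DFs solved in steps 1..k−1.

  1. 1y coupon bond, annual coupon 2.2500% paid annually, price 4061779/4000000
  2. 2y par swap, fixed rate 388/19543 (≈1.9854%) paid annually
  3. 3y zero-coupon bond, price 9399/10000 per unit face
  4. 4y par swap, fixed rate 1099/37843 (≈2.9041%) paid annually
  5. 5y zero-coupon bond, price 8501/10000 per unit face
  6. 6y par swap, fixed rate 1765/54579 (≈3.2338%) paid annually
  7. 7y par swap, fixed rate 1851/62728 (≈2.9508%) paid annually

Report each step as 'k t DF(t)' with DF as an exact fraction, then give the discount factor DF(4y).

step 1 [1y] bond c/1=9/400: DF=(4061779/4000000 − 9/400·(0))/(1+9/400) = 9931/10000 ≈ 0.993100
step 2 [2y] swap r/1=388/19543: DF=(1 − 388/19543·(0.993100))/(1+388/19543) = 2403/2500 ≈ 0.961200
step 3 [3y] zero: DF = P = 9399/10000 ≈ 0.939900
step 4 [4y] swap r/1=1099/37843: DF=(1 − 1099/37843·(0.993100+0.961200+0.939900))/(1+1099/37843) = 8901/10000 ≈ 0.890100
step 5 [5y] zero: DF = P = 8501/10000 ≈ 0.850100
step 6 [6y] swap r/1=1765/54579: DF=(1 − 1765/54579·(0.993100+0.961200+0.939900+0.890100+0.850100))/(1+1765/54579) = 1647/2000 ≈ 0.823500
step 7 [7y] swap r/1=1851/62728: DF=(1 − 1851/62728·(0.993100+0.961200+0.939900+0.890100+0.850100+0.823500))/(1+1851/62728) = 8149/10000 ≈ 0.814900

1 1 9931/10000
2 2 2403/2500
3 3 9399/10000
4 4 8901/10000
5 5 8501/10000
6 6 1647/2000
7 7 8149/10000
DF(4y) = 8901/10000 ≈ 0.890100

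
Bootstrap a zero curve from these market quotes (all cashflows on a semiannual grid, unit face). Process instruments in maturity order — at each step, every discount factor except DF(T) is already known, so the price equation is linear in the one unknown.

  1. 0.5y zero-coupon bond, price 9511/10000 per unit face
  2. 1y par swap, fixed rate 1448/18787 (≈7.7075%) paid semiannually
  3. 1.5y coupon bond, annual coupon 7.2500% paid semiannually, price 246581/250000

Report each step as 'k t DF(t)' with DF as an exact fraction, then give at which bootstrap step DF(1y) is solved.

1 1/2 9511/10000
2 1 2319/2500
3 3/2 8861/10000
DF(1y) is solved at step 2

step 1 [0.5y] zero: DF = P = 9511/10000 ≈ 0.951100
step 2 [1y] swap r/2=724/18787: DF=(1 − 724/18787·(0.951100))/(1+724/18787) = 2319/2500 ≈ 0.927600
step 3 [1.5y] bond c/2=29/800: DF=(246581/250000 − 29/800·(0.951100+0.927600))/(1+29/800) = 8861/10000 ≈ 0.886100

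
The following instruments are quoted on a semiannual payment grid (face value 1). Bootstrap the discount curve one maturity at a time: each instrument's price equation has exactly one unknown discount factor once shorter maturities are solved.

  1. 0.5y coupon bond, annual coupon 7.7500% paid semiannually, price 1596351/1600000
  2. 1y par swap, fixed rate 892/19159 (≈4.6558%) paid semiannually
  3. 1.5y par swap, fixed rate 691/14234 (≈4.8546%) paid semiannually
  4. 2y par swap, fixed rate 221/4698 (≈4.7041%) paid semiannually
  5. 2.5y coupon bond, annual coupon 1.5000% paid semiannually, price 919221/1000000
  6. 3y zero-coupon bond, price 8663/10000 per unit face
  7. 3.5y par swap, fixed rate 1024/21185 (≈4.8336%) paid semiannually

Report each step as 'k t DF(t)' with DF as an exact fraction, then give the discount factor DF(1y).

1 1/2 1921/2000
2 1 4777/5000
3 3/2 9309/10000
4 2 2279/2500
5 5/2 2211/2500
6 3 8663/10000
7 7/2 529/625
DF(1y) = 4777/5000 ≈ 0.955400

step 1 [0.5y] bond c/2=31/800: DF=(1596351/1600000 − 31/800·(0))/(1+31/800) = 1921/2000 ≈ 0.960500
step 2 [1y] swap r/2=446/19159: DF=(1 − 446/19159·(0.960500))/(1+446/19159) = 4777/5000 ≈ 0.955400
step 3 [1.5y] swap r/2=691/28468: DF=(1 − 691/28468·(0.960500+0.955400))/(1+691/28468) = 9309/10000 ≈ 0.930900
step 4 [2y] swap r/2=221/9396: DF=(1 − 221/9396·(0.960500+0.955400+0.930900))/(1+221/9396) = 2279/2500 ≈ 0.911600
step 5 [2.5y] bond c/2=3/400: DF=(919221/1000000 − 3/400·(0.960500+0.955400+0.930900+0.911600))/(1+3/400) = 2211/2500 ≈ 0.884400
step 6 [3y] zero: DF = P = 8663/10000 ≈ 0.866300
step 7 [3.5y] swap r/2=512/21185: DF=(1 − 512/21185·(0.960500+0.955400+0.930900+0.911600+0.884400+0.866300))/(1+512/21185) = 529/625 ≈ 0.846400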